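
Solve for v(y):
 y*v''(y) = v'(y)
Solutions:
 v(y) = C1 + C2*y^2


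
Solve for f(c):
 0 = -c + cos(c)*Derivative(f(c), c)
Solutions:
 f(c) = C1 + Integral(c/cos(c), c)


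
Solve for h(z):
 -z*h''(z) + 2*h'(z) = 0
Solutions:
 h(z) = C1 + C2*z^3


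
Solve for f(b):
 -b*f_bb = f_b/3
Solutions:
 f(b) = C1 + C2*b^(2/3)


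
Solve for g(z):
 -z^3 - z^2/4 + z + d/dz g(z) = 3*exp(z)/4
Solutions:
 g(z) = C1 + z^4/4 + z^3/12 - z^2/2 + 3*exp(z)/4


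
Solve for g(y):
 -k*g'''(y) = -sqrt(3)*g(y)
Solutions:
 g(y) = C1*exp(3^(1/6)*y*(1/k)^(1/3)) + C2*exp(y*(-3^(1/6) + 3^(2/3)*I)*(1/k)^(1/3)/2) + C3*exp(-y*(3^(1/6) + 3^(2/3)*I)*(1/k)^(1/3)/2)


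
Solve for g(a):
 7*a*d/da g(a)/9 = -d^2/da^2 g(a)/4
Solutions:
 g(a) = C1 + C2*erf(sqrt(14)*a/3)


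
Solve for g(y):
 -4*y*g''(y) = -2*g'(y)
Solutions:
 g(y) = C1 + C2*y^(3/2)


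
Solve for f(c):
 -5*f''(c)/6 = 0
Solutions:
 f(c) = C1 + C2*c


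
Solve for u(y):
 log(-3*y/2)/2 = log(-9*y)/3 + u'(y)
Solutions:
 u(y) = C1 + y*log(-y)/6 + y*(-log(24) - 1)/6


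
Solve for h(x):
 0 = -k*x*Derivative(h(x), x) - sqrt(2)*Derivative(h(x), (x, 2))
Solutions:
 h(x) = Piecewise((-2^(3/4)*sqrt(pi)*C1*erf(2^(1/4)*sqrt(k)*x/2)/(2*sqrt(k)) - C2, (k > 0) | (k < 0)), (-C1*x - C2, True))


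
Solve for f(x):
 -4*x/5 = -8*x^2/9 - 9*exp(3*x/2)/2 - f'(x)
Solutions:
 f(x) = C1 - 8*x^3/27 + 2*x^2/5 - 3*exp(3*x/2)


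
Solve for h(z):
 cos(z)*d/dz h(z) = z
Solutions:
 h(z) = C1 + Integral(z/cos(z), z)


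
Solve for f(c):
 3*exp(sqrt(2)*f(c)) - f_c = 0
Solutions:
 f(c) = sqrt(2)*(2*log(-1/(C1 + 3*c)) - log(2))/4


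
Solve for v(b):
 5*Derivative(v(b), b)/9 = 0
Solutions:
 v(b) = C1


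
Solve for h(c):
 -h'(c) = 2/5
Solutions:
 h(c) = C1 - 2*c/5


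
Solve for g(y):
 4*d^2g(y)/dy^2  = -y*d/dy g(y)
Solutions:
 g(y) = C1 + C2*erf(sqrt(2)*y/4)


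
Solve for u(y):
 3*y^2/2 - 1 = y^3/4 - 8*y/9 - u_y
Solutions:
 u(y) = C1 + y^4/16 - y^3/2 - 4*y^2/9 + y


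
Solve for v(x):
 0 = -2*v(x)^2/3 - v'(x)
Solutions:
 v(x) = 3/(C1 + 2*x)


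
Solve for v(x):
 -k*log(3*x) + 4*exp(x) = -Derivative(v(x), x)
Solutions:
 v(x) = C1 + k*x*log(x) + k*x*(-1 + log(3)) - 4*exp(x)


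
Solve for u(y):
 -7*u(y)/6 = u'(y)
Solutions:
 u(y) = C1*exp(-7*y/6)


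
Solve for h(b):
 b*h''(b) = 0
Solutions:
 h(b) = C1 + C2*b


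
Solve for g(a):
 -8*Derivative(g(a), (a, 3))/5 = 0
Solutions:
 g(a) = C1 + C2*a + C3*a^2


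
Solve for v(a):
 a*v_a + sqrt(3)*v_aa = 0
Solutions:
 v(a) = C1 + C2*erf(sqrt(2)*3^(3/4)*a/6)


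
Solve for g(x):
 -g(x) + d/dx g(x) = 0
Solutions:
 g(x) = C1*exp(x)


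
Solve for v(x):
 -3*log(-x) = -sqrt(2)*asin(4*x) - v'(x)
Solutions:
 v(x) = C1 + 3*x*log(-x) - 3*x - sqrt(2)*(x*asin(4*x) + sqrt(1 - 16*x^2)/4)


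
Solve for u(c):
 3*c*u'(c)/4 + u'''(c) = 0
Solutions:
 u(c) = C1 + Integral(C2*airyai(-6^(1/3)*c/2) + C3*airybi(-6^(1/3)*c/2), c)


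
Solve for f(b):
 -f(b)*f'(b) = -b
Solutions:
 f(b) = -sqrt(C1 + b^2)
 f(b) = sqrt(C1 + b^2)


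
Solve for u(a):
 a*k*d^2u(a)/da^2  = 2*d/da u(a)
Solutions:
 u(a) = C1 + a^(((re(k) + 2)*re(k) + im(k)^2)/(re(k)^2 + im(k)^2))*(C2*sin(2*log(a)*Abs(im(k))/(re(k)^2 + im(k)^2)) + C3*cos(2*log(a)*im(k)/(re(k)^2 + im(k)^2)))


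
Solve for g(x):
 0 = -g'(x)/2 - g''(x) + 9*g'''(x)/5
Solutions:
 g(x) = C1 + C2*exp(x*(5 - sqrt(115))/18) + C3*exp(x*(5 + sqrt(115))/18)


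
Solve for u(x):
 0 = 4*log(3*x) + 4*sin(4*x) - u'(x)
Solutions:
 u(x) = C1 + 4*x*log(x) - 4*x + 4*x*log(3) - cos(4*x)


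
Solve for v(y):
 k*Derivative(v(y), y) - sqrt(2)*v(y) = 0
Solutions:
 v(y) = C1*exp(sqrt(2)*y/k)


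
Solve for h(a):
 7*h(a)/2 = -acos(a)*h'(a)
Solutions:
 h(a) = C1*exp(-7*Integral(1/acos(a), a)/2)


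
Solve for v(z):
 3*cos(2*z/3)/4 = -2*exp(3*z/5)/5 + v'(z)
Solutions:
 v(z) = C1 + 2*exp(3*z/5)/3 + 9*sin(2*z/3)/8


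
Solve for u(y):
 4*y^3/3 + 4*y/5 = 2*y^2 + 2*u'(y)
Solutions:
 u(y) = C1 + y^4/6 - y^3/3 + y^2/5


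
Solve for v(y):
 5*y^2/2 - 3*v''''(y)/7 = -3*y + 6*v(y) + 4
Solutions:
 v(y) = 5*y^2/12 + y/2 + (C1*sin(2^(3/4)*7^(1/4)*y/2) + C2*cos(2^(3/4)*7^(1/4)*y/2))*exp(-2^(3/4)*7^(1/4)*y/2) + (C3*sin(2^(3/4)*7^(1/4)*y/2) + C4*cos(2^(3/4)*7^(1/4)*y/2))*exp(2^(3/4)*7^(1/4)*y/2) - 2/3


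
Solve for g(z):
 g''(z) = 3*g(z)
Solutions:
 g(z) = C1*exp(-sqrt(3)*z) + C2*exp(sqrt(3)*z)


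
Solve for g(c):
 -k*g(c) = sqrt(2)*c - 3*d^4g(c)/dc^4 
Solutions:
 g(c) = C1*exp(-3^(3/4)*c*k^(1/4)/3) + C2*exp(3^(3/4)*c*k^(1/4)/3) + C3*exp(-3^(3/4)*I*c*k^(1/4)/3) + C4*exp(3^(3/4)*I*c*k^(1/4)/3) - sqrt(2)*c/k


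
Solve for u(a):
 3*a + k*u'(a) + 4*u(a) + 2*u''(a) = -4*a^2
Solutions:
 u(a) = C1*exp(a*(-k + sqrt(k^2 - 32))/4) + C2*exp(-a*(k + sqrt(k^2 - 32))/4) - a^2 + a*k/2 - 3*a/4 - k^2/8 + 3*k/16 + 1


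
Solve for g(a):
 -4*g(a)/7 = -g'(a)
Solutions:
 g(a) = C1*exp(4*a/7)


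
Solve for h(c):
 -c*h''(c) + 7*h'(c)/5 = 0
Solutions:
 h(c) = C1 + C2*c^(12/5)


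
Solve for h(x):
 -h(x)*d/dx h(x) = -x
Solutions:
 h(x) = -sqrt(C1 + x^2)
 h(x) = sqrt(C1 + x^2)


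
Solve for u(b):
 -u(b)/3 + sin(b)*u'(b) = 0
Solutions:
 u(b) = C1*(cos(b) - 1)^(1/6)/(cos(b) + 1)^(1/6)


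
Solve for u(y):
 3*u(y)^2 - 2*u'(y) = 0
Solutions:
 u(y) = -2/(C1 + 3*y)


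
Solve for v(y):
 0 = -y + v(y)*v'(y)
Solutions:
 v(y) = -sqrt(C1 + y^2)
 v(y) = sqrt(C1 + y^2)


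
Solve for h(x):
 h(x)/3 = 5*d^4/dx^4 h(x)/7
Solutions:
 h(x) = C1*exp(-15^(3/4)*7^(1/4)*x/15) + C2*exp(15^(3/4)*7^(1/4)*x/15) + C3*sin(15^(3/4)*7^(1/4)*x/15) + C4*cos(15^(3/4)*7^(1/4)*x/15)


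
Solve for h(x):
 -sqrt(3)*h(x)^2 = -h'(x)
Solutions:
 h(x) = -1/(C1 + sqrt(3)*x)


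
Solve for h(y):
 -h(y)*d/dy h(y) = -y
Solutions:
 h(y) = -sqrt(C1 + y^2)
 h(y) = sqrt(C1 + y^2)


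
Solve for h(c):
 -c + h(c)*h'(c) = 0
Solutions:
 h(c) = -sqrt(C1 + c^2)
 h(c) = sqrt(C1 + c^2)


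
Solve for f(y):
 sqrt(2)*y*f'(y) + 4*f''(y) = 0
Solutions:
 f(y) = C1 + C2*erf(2^(3/4)*y/4)


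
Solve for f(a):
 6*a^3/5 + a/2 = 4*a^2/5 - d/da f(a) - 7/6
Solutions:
 f(a) = C1 - 3*a^4/10 + 4*a^3/15 - a^2/4 - 7*a/6


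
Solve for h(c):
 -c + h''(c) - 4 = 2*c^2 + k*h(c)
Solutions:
 h(c) = C1*exp(-c*sqrt(k)) + C2*exp(c*sqrt(k)) - 2*c^2/k - c/k - 4/k - 4/k^2


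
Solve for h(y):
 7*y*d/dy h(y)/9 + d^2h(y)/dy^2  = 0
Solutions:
 h(y) = C1 + C2*erf(sqrt(14)*y/6)


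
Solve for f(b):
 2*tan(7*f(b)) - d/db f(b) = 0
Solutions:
 f(b) = -asin(C1*exp(14*b))/7 + pi/7
 f(b) = asin(C1*exp(14*b))/7


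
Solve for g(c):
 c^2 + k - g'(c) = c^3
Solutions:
 g(c) = C1 - c^4/4 + c^3/3 + c*k


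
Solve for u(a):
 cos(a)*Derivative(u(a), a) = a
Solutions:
 u(a) = C1 + Integral(a/cos(a), a)


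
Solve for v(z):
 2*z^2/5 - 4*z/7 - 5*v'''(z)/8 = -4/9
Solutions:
 v(z) = C1 + C2*z + C3*z^2 + 4*z^5/375 - 4*z^4/105 + 16*z^3/135


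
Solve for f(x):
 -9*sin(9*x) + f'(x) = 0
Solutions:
 f(x) = C1 - cos(9*x)


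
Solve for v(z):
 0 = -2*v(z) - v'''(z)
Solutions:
 v(z) = C3*exp(-2^(1/3)*z) + (C1*sin(2^(1/3)*sqrt(3)*z/2) + C2*cos(2^(1/3)*sqrt(3)*z/2))*exp(2^(1/3)*z/2)


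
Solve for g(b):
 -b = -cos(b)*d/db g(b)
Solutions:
 g(b) = C1 + Integral(b/cos(b), b)


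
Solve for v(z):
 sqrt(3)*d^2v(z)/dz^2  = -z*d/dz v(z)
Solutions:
 v(z) = C1 + C2*erf(sqrt(2)*3^(3/4)*z/6)


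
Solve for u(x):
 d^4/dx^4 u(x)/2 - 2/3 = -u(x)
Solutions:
 u(x) = (C1*sin(2^(3/4)*x/2) + C2*cos(2^(3/4)*x/2))*exp(-2^(3/4)*x/2) + (C3*sin(2^(3/4)*x/2) + C4*cos(2^(3/4)*x/2))*exp(2^(3/4)*x/2) + 2/3


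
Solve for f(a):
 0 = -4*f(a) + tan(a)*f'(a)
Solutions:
 f(a) = C1*sin(a)^4


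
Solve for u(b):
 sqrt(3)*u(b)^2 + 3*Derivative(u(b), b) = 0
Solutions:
 u(b) = 3/(C1 + sqrt(3)*b)


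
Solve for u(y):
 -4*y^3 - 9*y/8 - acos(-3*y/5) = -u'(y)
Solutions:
 u(y) = C1 + y^4 + 9*y^2/16 + y*acos(-3*y/5) + sqrt(25 - 9*y^2)/3


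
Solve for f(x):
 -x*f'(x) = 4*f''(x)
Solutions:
 f(x) = C1 + C2*erf(sqrt(2)*x/4)


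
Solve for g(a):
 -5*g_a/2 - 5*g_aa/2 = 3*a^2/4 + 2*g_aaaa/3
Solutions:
 g(a) = C1 + C2*exp(-5^(1/3)*a*(-(3 + sqrt(14))^(1/3) + 5^(1/3)/(3 + sqrt(14))^(1/3))/4)*sin(sqrt(3)*5^(1/3)*a*(5^(1/3)/(3 + sqrt(14))^(1/3) + (3 + sqrt(14))^(1/3))/4) + C3*exp(-5^(1/3)*a*(-(3 + sqrt(14))^(1/3) + 5^(1/3)/(3 + sqrt(14))^(1/3))/4)*cos(sqrt(3)*5^(1/3)*a*(5^(1/3)/(3 + sqrt(14))^(1/3) + (3 + sqrt(14))^(1/3))/4) + C4*exp(5^(1/3)*a*(-(3 + sqrt(14))^(1/3) + 5^(1/3)/(3 + sqrt(14))^(1/3))/2) - a^3/10 + 3*a^2/10 - 3*a/5


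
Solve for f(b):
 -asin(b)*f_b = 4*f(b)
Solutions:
 f(b) = C1*exp(-4*Integral(1/asin(b), b))


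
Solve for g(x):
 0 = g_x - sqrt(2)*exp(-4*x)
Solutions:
 g(x) = C1 - sqrt(2)*exp(-4*x)/4


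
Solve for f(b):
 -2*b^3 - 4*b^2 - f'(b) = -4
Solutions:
 f(b) = C1 - b^4/2 - 4*b^3/3 + 4*b


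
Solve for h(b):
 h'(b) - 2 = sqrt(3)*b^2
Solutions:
 h(b) = C1 + sqrt(3)*b^3/3 + 2*b


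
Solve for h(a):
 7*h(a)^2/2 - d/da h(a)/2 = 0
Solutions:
 h(a) = -1/(C1 + 7*a)


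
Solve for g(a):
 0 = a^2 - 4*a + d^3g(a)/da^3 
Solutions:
 g(a) = C1 + C2*a + C3*a^2 - a^5/60 + a^4/6


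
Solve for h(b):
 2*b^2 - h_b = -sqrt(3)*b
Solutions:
 h(b) = C1 + 2*b^3/3 + sqrt(3)*b^2/2


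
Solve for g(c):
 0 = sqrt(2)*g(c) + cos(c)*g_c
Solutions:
 g(c) = C1*(sin(c) - 1)^(sqrt(2)/2)/(sin(c) + 1)^(sqrt(2)/2)


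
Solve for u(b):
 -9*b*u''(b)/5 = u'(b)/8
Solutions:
 u(b) = C1 + C2*b^(67/72)


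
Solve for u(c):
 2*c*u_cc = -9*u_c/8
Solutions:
 u(c) = C1 + C2*c^(7/16)


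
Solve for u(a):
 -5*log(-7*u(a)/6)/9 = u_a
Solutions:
 9*Integral(1/(log(-_y) - log(6) + log(7)), (_y, u(a)))/5 = C1 - a


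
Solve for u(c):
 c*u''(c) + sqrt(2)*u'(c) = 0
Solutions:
 u(c) = C1 + C2*c^(1 - sqrt(2))


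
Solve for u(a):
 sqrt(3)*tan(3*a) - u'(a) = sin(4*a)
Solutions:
 u(a) = C1 - sqrt(3)*log(cos(3*a))/3 + cos(4*a)/4


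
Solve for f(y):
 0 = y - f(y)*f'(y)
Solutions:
 f(y) = -sqrt(C1 + y^2)
 f(y) = sqrt(C1 + y^2)


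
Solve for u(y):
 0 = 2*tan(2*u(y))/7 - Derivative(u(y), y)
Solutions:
 u(y) = -asin(C1*exp(4*y/7))/2 + pi/2
 u(y) = asin(C1*exp(4*y/7))/2


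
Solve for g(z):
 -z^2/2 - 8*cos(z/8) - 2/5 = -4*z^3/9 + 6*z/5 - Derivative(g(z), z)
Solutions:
 g(z) = C1 - z^4/9 + z^3/6 + 3*z^2/5 + 2*z/5 + 64*sin(z/8)


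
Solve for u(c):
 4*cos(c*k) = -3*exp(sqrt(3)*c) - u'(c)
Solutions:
 u(c) = C1 - sqrt(3)*exp(sqrt(3)*c) - 4*sin(c*k)/k


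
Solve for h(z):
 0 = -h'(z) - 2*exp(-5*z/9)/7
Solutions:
 h(z) = C1 + 18*exp(-5*z/9)/35


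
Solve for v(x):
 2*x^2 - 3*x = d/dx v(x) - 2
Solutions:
 v(x) = C1 + 2*x^3/3 - 3*x^2/2 + 2*x


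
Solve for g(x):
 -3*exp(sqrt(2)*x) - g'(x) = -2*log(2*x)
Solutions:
 g(x) = C1 + 2*x*log(x) + 2*x*(-1 + log(2)) - 3*sqrt(2)*exp(sqrt(2)*x)/2


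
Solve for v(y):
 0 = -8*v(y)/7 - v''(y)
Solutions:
 v(y) = C1*sin(2*sqrt(14)*y/7) + C2*cos(2*sqrt(14)*y/7)


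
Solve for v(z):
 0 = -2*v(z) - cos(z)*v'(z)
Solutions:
 v(z) = C1*(sin(z) - 1)/(sin(z) + 1)


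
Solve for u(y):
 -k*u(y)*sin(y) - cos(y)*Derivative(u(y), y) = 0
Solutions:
 u(y) = C1*exp(k*log(cos(y)))


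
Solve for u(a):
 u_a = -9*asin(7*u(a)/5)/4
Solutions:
 Integral(1/asin(7*_y/5), (_y, u(a))) = C1 - 9*a/4


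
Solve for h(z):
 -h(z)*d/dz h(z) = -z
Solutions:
 h(z) = -sqrt(C1 + z^2)
 h(z) = sqrt(C1 + z^2)


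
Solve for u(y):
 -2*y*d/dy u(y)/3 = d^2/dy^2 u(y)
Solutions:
 u(y) = C1 + C2*erf(sqrt(3)*y/3)


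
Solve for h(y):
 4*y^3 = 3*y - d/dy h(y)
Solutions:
 h(y) = C1 - y^4 + 3*y^2/2


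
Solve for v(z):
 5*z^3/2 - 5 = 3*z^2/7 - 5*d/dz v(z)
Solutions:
 v(z) = C1 - z^4/8 + z^3/35 + z


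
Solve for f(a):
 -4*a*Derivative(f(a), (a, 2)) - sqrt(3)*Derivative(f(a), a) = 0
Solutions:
 f(a) = C1 + C2*a^(1 - sqrt(3)/4)


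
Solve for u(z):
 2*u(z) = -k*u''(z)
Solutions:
 u(z) = C1*exp(-sqrt(2)*z*sqrt(-1/k)) + C2*exp(sqrt(2)*z*sqrt(-1/k))


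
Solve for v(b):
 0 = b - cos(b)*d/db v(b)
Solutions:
 v(b) = C1 + Integral(b/cos(b), b)


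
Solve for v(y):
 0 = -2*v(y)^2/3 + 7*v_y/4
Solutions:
 v(y) = -21/(C1 + 8*y)


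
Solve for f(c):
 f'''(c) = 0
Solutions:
 f(c) = C1 + C2*c + C3*c^2


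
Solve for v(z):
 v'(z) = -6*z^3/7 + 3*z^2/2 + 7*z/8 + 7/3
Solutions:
 v(z) = C1 - 3*z^4/14 + z^3/2 + 7*z^2/16 + 7*z/3


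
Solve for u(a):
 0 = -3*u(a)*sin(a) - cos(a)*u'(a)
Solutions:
 u(a) = C1*cos(a)^3


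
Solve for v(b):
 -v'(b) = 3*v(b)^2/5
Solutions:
 v(b) = 5/(C1 + 3*b)


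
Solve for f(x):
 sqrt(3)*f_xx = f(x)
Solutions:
 f(x) = C1*exp(-3^(3/4)*x/3) + C2*exp(3^(3/4)*x/3)


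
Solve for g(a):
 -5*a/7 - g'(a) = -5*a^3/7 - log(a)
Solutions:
 g(a) = C1 + 5*a^4/28 - 5*a^2/14 + a*log(a) - a


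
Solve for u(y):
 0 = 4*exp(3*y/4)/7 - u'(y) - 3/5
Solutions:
 u(y) = C1 - 3*y/5 + 16*exp(3*y/4)/21


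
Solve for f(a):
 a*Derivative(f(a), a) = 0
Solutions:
 f(a) = C1


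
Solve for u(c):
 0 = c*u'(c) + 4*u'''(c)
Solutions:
 u(c) = C1 + Integral(C2*airyai(-2^(1/3)*c/2) + C3*airybi(-2^(1/3)*c/2), c)


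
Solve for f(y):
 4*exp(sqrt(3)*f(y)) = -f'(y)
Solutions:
 f(y) = sqrt(3)*(2*log(1/(C1 + 4*y)) - log(3))/6


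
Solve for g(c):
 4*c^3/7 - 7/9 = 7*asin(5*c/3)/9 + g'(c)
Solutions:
 g(c) = C1 + c^4/7 - 7*c*asin(5*c/3)/9 - 7*c/9 - 7*sqrt(9 - 25*c^2)/45


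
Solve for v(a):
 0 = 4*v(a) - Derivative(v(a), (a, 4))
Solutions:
 v(a) = C1*exp(-sqrt(2)*a) + C2*exp(sqrt(2)*a) + C3*sin(sqrt(2)*a) + C4*cos(sqrt(2)*a)


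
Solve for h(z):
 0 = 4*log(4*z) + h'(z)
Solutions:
 h(z) = C1 - 4*z*log(z) - z*log(256) + 4*z


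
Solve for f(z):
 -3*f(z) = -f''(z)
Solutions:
 f(z) = C1*exp(-sqrt(3)*z) + C2*exp(sqrt(3)*z)


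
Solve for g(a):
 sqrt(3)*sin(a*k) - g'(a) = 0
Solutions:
 g(a) = C1 - sqrt(3)*cos(a*k)/k


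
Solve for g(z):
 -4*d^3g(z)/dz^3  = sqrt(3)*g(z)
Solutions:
 g(z) = C3*exp(-2^(1/3)*3^(1/6)*z/2) + (C1*sin(2^(1/3)*3^(2/3)*z/4) + C2*cos(2^(1/3)*3^(2/3)*z/4))*exp(2^(1/3)*3^(1/6)*z/4)


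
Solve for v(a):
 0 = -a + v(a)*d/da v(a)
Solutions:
 v(a) = -sqrt(C1 + a^2)
 v(a) = sqrt(C1 + a^2)


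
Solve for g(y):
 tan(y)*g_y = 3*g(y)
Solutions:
 g(y) = C1*sin(y)^3


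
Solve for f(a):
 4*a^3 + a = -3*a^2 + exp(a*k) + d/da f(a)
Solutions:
 f(a) = C1 + a^4 + a^3 + a^2/2 - exp(a*k)/k


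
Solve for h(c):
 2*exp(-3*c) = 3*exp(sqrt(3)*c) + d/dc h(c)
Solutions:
 h(c) = C1 - sqrt(3)*exp(sqrt(3)*c) - 2*exp(-3*c)/3


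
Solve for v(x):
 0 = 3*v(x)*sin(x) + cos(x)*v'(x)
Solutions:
 v(x) = C1*cos(x)^3


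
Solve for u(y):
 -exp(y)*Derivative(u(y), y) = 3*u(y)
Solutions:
 u(y) = C1*exp(3*exp(-y))


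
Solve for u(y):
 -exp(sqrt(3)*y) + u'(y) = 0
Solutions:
 u(y) = C1 + sqrt(3)*exp(sqrt(3)*y)/3


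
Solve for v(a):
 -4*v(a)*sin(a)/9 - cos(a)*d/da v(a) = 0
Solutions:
 v(a) = C1*cos(a)^(4/9)


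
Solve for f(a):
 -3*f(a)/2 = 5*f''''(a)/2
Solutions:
 f(a) = (C1*sin(sqrt(2)*3^(1/4)*5^(3/4)*a/10) + C2*cos(sqrt(2)*3^(1/4)*5^(3/4)*a/10))*exp(-sqrt(2)*3^(1/4)*5^(3/4)*a/10) + (C3*sin(sqrt(2)*3^(1/4)*5^(3/4)*a/10) + C4*cos(sqrt(2)*3^(1/4)*5^(3/4)*a/10))*exp(sqrt(2)*3^(1/4)*5^(3/4)*a/10)


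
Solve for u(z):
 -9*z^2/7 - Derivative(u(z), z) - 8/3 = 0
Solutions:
 u(z) = C1 - 3*z^3/7 - 8*z/3


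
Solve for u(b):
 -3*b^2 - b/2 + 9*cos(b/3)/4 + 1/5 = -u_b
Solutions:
 u(b) = C1 + b^3 + b^2/4 - b/5 - 27*sin(b/3)/4


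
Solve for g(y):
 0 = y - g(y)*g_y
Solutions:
 g(y) = -sqrt(C1 + y^2)
 g(y) = sqrt(C1 + y^2)


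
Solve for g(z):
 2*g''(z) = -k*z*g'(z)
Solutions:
 g(z) = Piecewise((-sqrt(pi)*C1*erf(sqrt(k)*z/2)/sqrt(k) - C2, (k > 0) | (k < 0)), (-C1*z - C2, True))


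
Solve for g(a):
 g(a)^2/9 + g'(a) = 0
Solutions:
 g(a) = 9/(C1 + a)


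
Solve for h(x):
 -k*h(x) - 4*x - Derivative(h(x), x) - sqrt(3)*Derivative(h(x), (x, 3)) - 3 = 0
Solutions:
 h(x) = C1*exp(x*(-2^(2/3)*3^(1/6)*(9*k + sqrt(81*k^2 + 4*sqrt(3)))^(1/3) + 2*6^(1/3)/(9*k + sqrt(81*k^2 + 4*sqrt(3)))^(1/3))/6) + C2*exp(x*(2^(2/3)*3^(1/6)*(9*k + sqrt(81*k^2 + 4*sqrt(3)))^(1/3) - 6^(2/3)*I*(9*k + sqrt(81*k^2 + 4*sqrt(3)))^(1/3) + 16*sqrt(3)/((9*k + sqrt(81*k^2 + 4*sqrt(3)))^(1/3)*(-2^(2/3)*3^(1/6) + 6^(2/3)*I)))/12) + C3*exp(x*(2^(2/3)*3^(1/6)*(9*k + sqrt(81*k^2 + 4*sqrt(3)))^(1/3) + 6^(2/3)*I*(9*k + sqrt(81*k^2 + 4*sqrt(3)))^(1/3) - 16*sqrt(3)/((9*k + sqrt(81*k^2 + 4*sqrt(3)))^(1/3)*(2^(2/3)*3^(1/6) + 6^(2/3)*I)))/12) - 4*x/k - 3/k + 4/k^2


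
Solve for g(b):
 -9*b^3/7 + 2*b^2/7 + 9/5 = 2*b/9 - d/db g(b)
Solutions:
 g(b) = C1 + 9*b^4/28 - 2*b^3/21 + b^2/9 - 9*b/5


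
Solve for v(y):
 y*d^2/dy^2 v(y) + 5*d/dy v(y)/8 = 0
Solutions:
 v(y) = C1 + C2*y^(3/8)


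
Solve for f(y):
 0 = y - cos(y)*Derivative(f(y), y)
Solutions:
 f(y) = C1 + Integral(y/cos(y), y)


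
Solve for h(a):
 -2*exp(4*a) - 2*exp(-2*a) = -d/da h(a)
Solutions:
 h(a) = C1 + exp(4*a)/2 - exp(-2*a)


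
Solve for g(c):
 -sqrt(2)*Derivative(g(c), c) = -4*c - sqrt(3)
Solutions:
 g(c) = C1 + sqrt(2)*c^2 + sqrt(6)*c/2


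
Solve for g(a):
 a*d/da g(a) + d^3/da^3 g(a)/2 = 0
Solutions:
 g(a) = C1 + Integral(C2*airyai(-2^(1/3)*a) + C3*airybi(-2^(1/3)*a), a)


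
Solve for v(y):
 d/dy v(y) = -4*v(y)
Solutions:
 v(y) = C1*exp(-4*y)


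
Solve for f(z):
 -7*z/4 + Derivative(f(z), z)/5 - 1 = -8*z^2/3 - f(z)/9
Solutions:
 f(z) = C1*exp(-5*z/9) - 24*z^2 + 2043*z/20 - 17487/100


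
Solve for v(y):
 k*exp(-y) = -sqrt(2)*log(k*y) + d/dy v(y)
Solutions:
 v(y) = C1 - k*exp(-y) + sqrt(2)*y*log(k*y) - sqrt(2)*y


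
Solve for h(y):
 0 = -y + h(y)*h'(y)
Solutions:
 h(y) = -sqrt(C1 + y^2)
 h(y) = sqrt(C1 + y^2)


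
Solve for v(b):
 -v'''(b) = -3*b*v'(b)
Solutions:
 v(b) = C1 + Integral(C2*airyai(3^(1/3)*b) + C3*airybi(3^(1/3)*b), b)


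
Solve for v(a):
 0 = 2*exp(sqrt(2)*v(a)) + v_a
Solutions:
 v(a) = sqrt(2)*(2*log(1/(C1 + 2*a)) - log(2))/4


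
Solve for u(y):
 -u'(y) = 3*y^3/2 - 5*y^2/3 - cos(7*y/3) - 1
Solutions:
 u(y) = C1 - 3*y^4/8 + 5*y^3/9 + y + 3*sin(7*y/3)/7


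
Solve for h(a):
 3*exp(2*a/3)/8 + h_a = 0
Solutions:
 h(a) = C1 - 9*exp(2*a/3)/16


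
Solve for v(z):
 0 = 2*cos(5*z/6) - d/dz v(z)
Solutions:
 v(z) = C1 + 12*sin(5*z/6)/5


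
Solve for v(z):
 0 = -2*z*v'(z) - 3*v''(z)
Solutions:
 v(z) = C1 + C2*erf(sqrt(3)*z/3)


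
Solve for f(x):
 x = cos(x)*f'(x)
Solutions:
 f(x) = C1 + Integral(x/cos(x), x)


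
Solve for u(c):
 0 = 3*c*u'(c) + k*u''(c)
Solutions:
 u(c) = C1 + C2*sqrt(k)*erf(sqrt(6)*c*sqrt(1/k)/2)


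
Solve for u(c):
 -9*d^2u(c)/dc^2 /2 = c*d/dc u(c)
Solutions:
 u(c) = C1 + C2*erf(c/3)


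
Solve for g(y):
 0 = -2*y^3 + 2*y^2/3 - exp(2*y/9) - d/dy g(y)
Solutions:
 g(y) = C1 - y^4/2 + 2*y^3/9 - 9*exp(2*y/9)/2


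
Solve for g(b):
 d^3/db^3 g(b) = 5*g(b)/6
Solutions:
 g(b) = C3*exp(5^(1/3)*6^(2/3)*b/6) + (C1*sin(2^(2/3)*3^(1/6)*5^(1/3)*b/4) + C2*cos(2^(2/3)*3^(1/6)*5^(1/3)*b/4))*exp(-5^(1/3)*6^(2/3)*b/12)


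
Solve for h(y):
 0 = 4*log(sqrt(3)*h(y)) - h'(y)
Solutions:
 -Integral(1/(2*log(_y) + log(3)), (_y, h(y)))/2 = C1 - y


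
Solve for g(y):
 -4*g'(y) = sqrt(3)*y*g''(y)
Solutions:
 g(y) = C1 + C2*y^(1 - 4*sqrt(3)/3)


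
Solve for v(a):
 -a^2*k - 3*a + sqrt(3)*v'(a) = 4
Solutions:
 v(a) = C1 + sqrt(3)*a^3*k/9 + sqrt(3)*a^2/2 + 4*sqrt(3)*a/3


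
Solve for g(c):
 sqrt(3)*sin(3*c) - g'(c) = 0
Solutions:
 g(c) = C1 - sqrt(3)*cos(3*c)/3


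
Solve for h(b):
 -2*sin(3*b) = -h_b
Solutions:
 h(b) = C1 - 2*cos(3*b)/3


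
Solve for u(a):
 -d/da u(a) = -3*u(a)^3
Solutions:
 u(a) = -sqrt(2)*sqrt(-1/(C1 + 3*a))/2
 u(a) = sqrt(2)*sqrt(-1/(C1 + 3*a))/2


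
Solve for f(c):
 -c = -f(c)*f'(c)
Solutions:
 f(c) = -sqrt(C1 + c^2)
 f(c) = sqrt(C1 + c^2)


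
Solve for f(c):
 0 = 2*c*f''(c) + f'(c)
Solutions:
 f(c) = C1 + C2*sqrt(c)


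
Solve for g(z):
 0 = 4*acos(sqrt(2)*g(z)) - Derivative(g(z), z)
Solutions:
 Integral(1/acos(sqrt(2)*_y), (_y, g(z))) = C1 + 4*z


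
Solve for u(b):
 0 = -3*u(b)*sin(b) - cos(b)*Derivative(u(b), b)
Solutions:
 u(b) = C1*cos(b)^3


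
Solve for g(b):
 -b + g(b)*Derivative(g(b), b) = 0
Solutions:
 g(b) = -sqrt(C1 + b^2)
 g(b) = sqrt(C1 + b^2)


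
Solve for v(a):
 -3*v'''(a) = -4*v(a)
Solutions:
 v(a) = C3*exp(6^(2/3)*a/3) + (C1*sin(2^(2/3)*3^(1/6)*a/2) + C2*cos(2^(2/3)*3^(1/6)*a/2))*exp(-6^(2/3)*a/6)


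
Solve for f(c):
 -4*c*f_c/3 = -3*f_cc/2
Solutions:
 f(c) = C1 + C2*erfi(2*c/3)


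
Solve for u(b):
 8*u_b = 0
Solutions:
 u(b) = C1


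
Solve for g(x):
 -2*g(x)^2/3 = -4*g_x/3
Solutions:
 g(x) = -2/(C1 + x)


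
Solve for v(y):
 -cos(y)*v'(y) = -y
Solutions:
 v(y) = C1 + Integral(y/cos(y), y)


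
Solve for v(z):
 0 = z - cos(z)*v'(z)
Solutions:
 v(z) = C1 + Integral(z/cos(z), z)


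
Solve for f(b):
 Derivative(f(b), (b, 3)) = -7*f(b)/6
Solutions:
 f(b) = C3*exp(-6^(2/3)*7^(1/3)*b/6) + (C1*sin(2^(2/3)*3^(1/6)*7^(1/3)*b/4) + C2*cos(2^(2/3)*3^(1/6)*7^(1/3)*b/4))*exp(6^(2/3)*7^(1/3)*b/12)


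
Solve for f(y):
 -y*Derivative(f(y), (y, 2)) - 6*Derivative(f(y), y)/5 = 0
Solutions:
 f(y) = C1 + C2/y^(1/5)


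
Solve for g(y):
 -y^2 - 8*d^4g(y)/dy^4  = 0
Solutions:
 g(y) = C1 + C2*y + C3*y^2 + C4*y^3 - y^6/2880


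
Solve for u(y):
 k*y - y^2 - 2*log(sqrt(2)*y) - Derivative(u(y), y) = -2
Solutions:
 u(y) = C1 + k*y^2/2 - y^3/3 - 2*y*log(y) - y*log(2) + 4*y


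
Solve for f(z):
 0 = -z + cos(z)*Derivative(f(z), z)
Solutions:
 f(z) = C1 + Integral(z/cos(z), z)


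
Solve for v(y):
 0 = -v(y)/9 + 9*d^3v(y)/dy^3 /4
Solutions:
 v(y) = C3*exp(6^(2/3)*y/9) + (C1*sin(2^(2/3)*3^(1/6)*y/6) + C2*cos(2^(2/3)*3^(1/6)*y/6))*exp(-6^(2/3)*y/18)


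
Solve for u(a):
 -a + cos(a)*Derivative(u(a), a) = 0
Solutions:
 u(a) = C1 + Integral(a/cos(a), a)


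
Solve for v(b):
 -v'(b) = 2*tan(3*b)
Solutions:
 v(b) = C1 + 2*log(cos(3*b))/3


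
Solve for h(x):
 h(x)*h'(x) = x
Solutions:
 h(x) = -sqrt(C1 + x^2)
 h(x) = sqrt(C1 + x^2)


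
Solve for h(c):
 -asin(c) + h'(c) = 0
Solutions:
 h(c) = C1 + c*asin(c) + sqrt(1 - c^2)


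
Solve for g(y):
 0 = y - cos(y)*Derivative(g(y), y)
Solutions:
 g(y) = C1 + Integral(y/cos(y), y)


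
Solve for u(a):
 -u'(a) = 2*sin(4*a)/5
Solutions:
 u(a) = C1 + cos(4*a)/10


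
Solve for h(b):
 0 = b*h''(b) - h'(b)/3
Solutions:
 h(b) = C1 + C2*b^(4/3)


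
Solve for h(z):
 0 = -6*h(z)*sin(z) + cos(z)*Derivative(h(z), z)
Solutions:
 h(z) = C1/cos(z)^6


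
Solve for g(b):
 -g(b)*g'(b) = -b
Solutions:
 g(b) = -sqrt(C1 + b^2)
 g(b) = sqrt(C1 + b^2)


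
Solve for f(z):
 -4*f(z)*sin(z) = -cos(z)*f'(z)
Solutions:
 f(z) = C1/cos(z)^4


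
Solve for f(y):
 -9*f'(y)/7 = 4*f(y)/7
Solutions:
 f(y) = C1*exp(-4*y/9)


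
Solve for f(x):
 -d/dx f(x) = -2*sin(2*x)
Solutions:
 f(x) = C1 - cos(2*x)


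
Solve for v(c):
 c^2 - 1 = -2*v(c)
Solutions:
 v(c) = 1/2 - c^2/2


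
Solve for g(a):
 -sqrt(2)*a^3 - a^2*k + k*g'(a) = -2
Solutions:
 g(a) = C1 + sqrt(2)*a^4/(4*k) + a^3/3 - 2*a/k


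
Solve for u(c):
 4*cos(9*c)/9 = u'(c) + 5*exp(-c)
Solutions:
 u(c) = C1 + 4*sin(9*c)/81 + 5*exp(-c)


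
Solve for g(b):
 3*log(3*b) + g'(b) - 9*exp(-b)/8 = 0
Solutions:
 g(b) = C1 - 3*b*log(b) + 3*b*(1 - log(3)) - 9*exp(-b)/8


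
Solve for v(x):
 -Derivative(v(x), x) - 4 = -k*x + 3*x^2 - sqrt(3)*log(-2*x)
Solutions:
 v(x) = C1 + k*x^2/2 - x^3 + sqrt(3)*x*log(-x) + x*(-4 - sqrt(3) + sqrt(3)*log(2))


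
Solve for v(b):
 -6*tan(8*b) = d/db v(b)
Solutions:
 v(b) = C1 + 3*log(cos(8*b))/4


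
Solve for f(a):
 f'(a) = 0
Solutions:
 f(a) = C1


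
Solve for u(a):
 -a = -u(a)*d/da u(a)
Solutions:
 u(a) = -sqrt(C1 + a^2)
 u(a) = sqrt(C1 + a^2)


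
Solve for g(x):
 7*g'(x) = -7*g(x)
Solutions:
 g(x) = C1*exp(-x)


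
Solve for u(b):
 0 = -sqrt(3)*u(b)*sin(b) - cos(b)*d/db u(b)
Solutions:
 u(b) = C1*cos(b)^(sqrt(3))


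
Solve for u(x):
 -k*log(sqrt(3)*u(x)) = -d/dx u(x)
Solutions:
 Integral(1/(2*log(_y) + log(3)), (_y, u(x))) = C1 + k*x/2


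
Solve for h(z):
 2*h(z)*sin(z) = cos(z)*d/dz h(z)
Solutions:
 h(z) = C1/cos(z)^2


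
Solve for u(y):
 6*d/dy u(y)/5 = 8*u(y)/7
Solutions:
 u(y) = C1*exp(20*y/21)


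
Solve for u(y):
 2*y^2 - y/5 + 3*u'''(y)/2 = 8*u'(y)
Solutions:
 u(y) = C1 + C2*exp(-4*sqrt(3)*y/3) + C3*exp(4*sqrt(3)*y/3) + y^3/12 - y^2/80 + 3*y/32


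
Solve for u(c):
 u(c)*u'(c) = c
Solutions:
 u(c) = -sqrt(C1 + c^2)
 u(c) = sqrt(C1 + c^2)


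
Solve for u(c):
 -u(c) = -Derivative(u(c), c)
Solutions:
 u(c) = C1*exp(c)


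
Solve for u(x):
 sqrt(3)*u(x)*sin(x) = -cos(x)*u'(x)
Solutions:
 u(x) = C1*cos(x)^(sqrt(3))


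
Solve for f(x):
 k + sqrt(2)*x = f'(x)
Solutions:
 f(x) = C1 + k*x + sqrt(2)*x^2/2


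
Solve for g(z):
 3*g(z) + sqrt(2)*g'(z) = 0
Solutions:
 g(z) = C1*exp(-3*sqrt(2)*z/2)


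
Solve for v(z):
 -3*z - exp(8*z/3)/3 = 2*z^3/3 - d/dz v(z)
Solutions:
 v(z) = C1 + z^4/6 + 3*z^2/2 + exp(8*z/3)/8


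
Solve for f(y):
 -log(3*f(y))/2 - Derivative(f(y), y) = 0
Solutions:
 2*Integral(1/(log(_y) + log(3)), (_y, f(y))) = C1 - y


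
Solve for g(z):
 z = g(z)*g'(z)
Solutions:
 g(z) = -sqrt(C1 + z^2)
 g(z) = sqrt(C1 + z^2)


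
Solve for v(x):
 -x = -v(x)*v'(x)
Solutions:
 v(x) = -sqrt(C1 + x^2)
 v(x) = sqrt(C1 + x^2)


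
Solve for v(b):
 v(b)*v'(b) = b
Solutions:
 v(b) = -sqrt(C1 + b^2)
 v(b) = sqrt(C1 + b^2)


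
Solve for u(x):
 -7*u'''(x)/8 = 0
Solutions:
 u(x) = C1 + C2*x + C3*x^2


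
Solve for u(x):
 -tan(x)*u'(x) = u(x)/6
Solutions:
 u(x) = C1/sin(x)^(1/6)


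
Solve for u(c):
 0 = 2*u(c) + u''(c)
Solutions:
 u(c) = C1*sin(sqrt(2)*c) + C2*cos(sqrt(2)*c)


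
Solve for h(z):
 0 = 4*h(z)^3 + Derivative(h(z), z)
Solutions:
 h(z) = -sqrt(2)*sqrt(-1/(C1 - 4*z))/2
 h(z) = sqrt(2)*sqrt(-1/(C1 - 4*z))/2


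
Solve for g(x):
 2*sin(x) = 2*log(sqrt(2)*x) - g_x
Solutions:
 g(x) = C1 + 2*x*log(x) - 2*x + x*log(2) + 2*cos(x)


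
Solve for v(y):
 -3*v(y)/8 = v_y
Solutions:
 v(y) = C1*exp(-3*y/8)


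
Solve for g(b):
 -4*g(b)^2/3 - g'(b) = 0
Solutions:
 g(b) = 3/(C1 + 4*b)


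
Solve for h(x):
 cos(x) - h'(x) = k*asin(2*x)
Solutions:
 h(x) = C1 - k*(x*asin(2*x) + sqrt(1 - 4*x^2)/2) + sin(x)


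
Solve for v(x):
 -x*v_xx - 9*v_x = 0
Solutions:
 v(x) = C1 + C2/x^8


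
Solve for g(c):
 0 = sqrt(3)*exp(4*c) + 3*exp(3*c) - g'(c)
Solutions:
 g(c) = C1 + sqrt(3)*exp(4*c)/4 + exp(3*c)


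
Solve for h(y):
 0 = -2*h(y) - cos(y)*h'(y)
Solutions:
 h(y) = C1*(sin(y) - 1)/(sin(y) + 1)


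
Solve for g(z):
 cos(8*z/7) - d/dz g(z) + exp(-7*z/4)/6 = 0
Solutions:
 g(z) = C1 + 7*sin(8*z/7)/8 - 2*exp(-7*z/4)/21


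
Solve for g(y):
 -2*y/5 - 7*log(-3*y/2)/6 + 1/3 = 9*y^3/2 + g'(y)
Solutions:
 g(y) = C1 - 9*y^4/8 - y^2/5 - 7*y*log(-y)/6 + y*(-7*log(3) + 7*log(2) + 9)/6


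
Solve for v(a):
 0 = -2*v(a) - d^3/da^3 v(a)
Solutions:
 v(a) = C3*exp(-2^(1/3)*a) + (C1*sin(2^(1/3)*sqrt(3)*a/2) + C2*cos(2^(1/3)*sqrt(3)*a/2))*exp(2^(1/3)*a/2)


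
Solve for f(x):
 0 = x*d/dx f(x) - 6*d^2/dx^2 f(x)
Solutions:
 f(x) = C1 + C2*erfi(sqrt(3)*x/6)


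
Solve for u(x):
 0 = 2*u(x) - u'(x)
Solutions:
 u(x) = C1*exp(2*x)


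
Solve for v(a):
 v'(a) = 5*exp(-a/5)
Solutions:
 v(a) = C1 - 25*exp(-a/5)


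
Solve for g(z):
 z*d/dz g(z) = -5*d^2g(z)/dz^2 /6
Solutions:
 g(z) = C1 + C2*erf(sqrt(15)*z/5)


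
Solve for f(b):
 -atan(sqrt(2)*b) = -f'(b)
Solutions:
 f(b) = C1 + b*atan(sqrt(2)*b) - sqrt(2)*log(2*b^2 + 1)/4


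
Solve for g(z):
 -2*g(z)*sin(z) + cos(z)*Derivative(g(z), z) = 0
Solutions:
 g(z) = C1/cos(z)^2


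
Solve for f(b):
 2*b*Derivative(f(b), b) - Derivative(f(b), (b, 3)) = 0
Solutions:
 f(b) = C1 + Integral(C2*airyai(2^(1/3)*b) + C3*airybi(2^(1/3)*b), b)


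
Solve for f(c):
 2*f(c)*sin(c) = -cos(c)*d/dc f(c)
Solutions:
 f(c) = C1*cos(c)^2


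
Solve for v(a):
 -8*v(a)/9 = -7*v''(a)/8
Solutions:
 v(a) = C1*exp(-8*sqrt(7)*a/21) + C2*exp(8*sqrt(7)*a/21)


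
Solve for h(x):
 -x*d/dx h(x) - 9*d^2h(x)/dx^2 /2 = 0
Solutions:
 h(x) = C1 + C2*erf(x/3)


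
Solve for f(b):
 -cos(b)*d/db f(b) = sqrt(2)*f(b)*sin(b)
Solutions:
 f(b) = C1*cos(b)^(sqrt(2))


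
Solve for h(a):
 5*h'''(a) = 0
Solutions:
 h(a) = C1 + C2*a + C3*a^2


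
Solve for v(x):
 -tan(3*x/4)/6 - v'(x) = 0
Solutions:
 v(x) = C1 + 2*log(cos(3*x/4))/9


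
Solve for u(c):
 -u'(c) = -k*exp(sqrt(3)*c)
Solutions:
 u(c) = C1 + sqrt(3)*k*exp(sqrt(3)*c)/3


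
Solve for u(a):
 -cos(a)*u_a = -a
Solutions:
 u(a) = C1 + Integral(a/cos(a), a)


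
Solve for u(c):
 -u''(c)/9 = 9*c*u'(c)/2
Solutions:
 u(c) = C1 + C2*erf(9*c/2)


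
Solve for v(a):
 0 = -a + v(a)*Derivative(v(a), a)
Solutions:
 v(a) = -sqrt(C1 + a^2)
 v(a) = sqrt(C1 + a^2)


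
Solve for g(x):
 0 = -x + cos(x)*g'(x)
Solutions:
 g(x) = C1 + Integral(x/cos(x), x)


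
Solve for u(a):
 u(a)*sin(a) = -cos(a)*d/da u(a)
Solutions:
 u(a) = C1*cos(a)


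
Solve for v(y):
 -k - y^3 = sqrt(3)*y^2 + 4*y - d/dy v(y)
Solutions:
 v(y) = C1 + k*y + y^4/4 + sqrt(3)*y^3/3 + 2*y^2


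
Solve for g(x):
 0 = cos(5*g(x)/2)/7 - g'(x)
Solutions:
 -x/7 - log(sin(5*g(x)/2) - 1)/5 + log(sin(5*g(x)/2) + 1)/5 = C1


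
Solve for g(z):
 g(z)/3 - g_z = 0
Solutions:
 g(z) = C1*exp(z/3)


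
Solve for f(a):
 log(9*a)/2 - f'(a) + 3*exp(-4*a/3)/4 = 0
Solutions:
 f(a) = C1 + a*log(a)/2 + a*(-1/2 + log(3)) - 9*exp(-4*a/3)/16


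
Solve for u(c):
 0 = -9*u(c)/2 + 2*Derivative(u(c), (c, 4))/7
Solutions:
 u(c) = C1*exp(-sqrt(6)*7^(1/4)*c/2) + C2*exp(sqrt(6)*7^(1/4)*c/2) + C3*sin(sqrt(6)*7^(1/4)*c/2) + C4*cos(sqrt(6)*7^(1/4)*c/2)


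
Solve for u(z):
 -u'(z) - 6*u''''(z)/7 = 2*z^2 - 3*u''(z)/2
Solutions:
 u(z) = C1 + C2*exp(21^(1/3)*z*(21^(1/3)/(sqrt(15) + 6)^(1/3) + (sqrt(15) + 6)^(1/3))/12)*sin(3^(1/6)*7^(1/3)*z*(-3^(2/3)*(sqrt(15) + 6)^(1/3) + 3*7^(1/3)/(sqrt(15) + 6)^(1/3))/12) + C3*exp(21^(1/3)*z*(21^(1/3)/(sqrt(15) + 6)^(1/3) + (sqrt(15) + 6)^(1/3))/12)*cos(3^(1/6)*7^(1/3)*z*(-3^(2/3)*(sqrt(15) + 6)^(1/3) + 3*7^(1/3)/(sqrt(15) + 6)^(1/3))/12) + C4*exp(-21^(1/3)*z*(21^(1/3)/(sqrt(15) + 6)^(1/3) + (sqrt(15) + 6)^(1/3))/6) - 2*z^3/3 - 3*z^2 - 9*z


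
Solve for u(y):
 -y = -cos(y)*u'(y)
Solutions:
 u(y) = C1 + Integral(y/cos(y), y)


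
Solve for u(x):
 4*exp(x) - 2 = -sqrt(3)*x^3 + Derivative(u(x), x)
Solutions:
 u(x) = C1 + sqrt(3)*x^4/4 - 2*x + 4*exp(x)


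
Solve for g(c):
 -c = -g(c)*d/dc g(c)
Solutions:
 g(c) = -sqrt(C1 + c^2)
 g(c) = sqrt(C1 + c^2)


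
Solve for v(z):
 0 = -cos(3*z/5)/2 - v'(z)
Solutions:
 v(z) = C1 - 5*sin(3*z/5)/6


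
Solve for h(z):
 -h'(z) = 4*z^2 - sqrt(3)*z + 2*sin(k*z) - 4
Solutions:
 h(z) = C1 - 4*z^3/3 + sqrt(3)*z^2/2 + 4*z + 2*cos(k*z)/k


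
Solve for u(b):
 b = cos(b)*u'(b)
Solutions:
 u(b) = C1 + Integral(b/cos(b), b)


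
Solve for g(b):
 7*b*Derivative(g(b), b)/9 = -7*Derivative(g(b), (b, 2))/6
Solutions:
 g(b) = C1 + C2*erf(sqrt(3)*b/3)


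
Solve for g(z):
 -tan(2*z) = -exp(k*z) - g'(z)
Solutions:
 g(z) = C1 - Piecewise((exp(k*z)/k, Ne(k, 0)), (z, True)) - log(cos(2*z))/2


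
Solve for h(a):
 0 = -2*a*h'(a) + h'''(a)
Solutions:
 h(a) = C1 + Integral(C2*airyai(2^(1/3)*a) + C3*airybi(2^(1/3)*a), a)


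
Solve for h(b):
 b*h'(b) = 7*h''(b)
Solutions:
 h(b) = C1 + C2*erfi(sqrt(14)*b/14)


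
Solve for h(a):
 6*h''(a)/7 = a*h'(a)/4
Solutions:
 h(a) = C1 + C2*erfi(sqrt(21)*a/12)


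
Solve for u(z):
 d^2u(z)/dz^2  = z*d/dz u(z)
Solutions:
 u(z) = C1 + C2*erfi(sqrt(2)*z/2)


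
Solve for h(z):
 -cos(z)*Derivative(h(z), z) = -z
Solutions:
 h(z) = C1 + Integral(z/cos(z), z)


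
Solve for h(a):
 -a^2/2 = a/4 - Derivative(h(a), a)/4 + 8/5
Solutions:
 h(a) = C1 + 2*a^3/3 + a^2/2 + 32*a/5


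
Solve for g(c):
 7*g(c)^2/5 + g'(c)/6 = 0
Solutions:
 g(c) = 5/(C1 + 42*c)


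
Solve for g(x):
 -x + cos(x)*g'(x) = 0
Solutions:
 g(x) = C1 + Integral(x/cos(x), x)


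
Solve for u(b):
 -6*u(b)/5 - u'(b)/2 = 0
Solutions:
 u(b) = C1*exp(-12*b/5)


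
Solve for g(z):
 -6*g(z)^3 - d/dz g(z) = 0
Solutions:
 g(z) = -sqrt(2)*sqrt(-1/(C1 - 6*z))/2
 g(z) = sqrt(2)*sqrt(-1/(C1 - 6*z))/2


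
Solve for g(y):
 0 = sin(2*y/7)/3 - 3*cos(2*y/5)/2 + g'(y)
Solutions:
 g(y) = C1 + 15*sin(2*y/5)/4 + 7*cos(2*y/7)/6


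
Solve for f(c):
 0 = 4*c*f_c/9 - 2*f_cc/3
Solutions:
 f(c) = C1 + C2*erfi(sqrt(3)*c/3)


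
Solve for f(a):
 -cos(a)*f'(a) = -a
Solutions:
 f(a) = C1 + Integral(a/cos(a), a)


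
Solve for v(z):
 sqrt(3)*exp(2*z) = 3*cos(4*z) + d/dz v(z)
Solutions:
 v(z) = C1 + sqrt(3)*exp(2*z)/2 - 3*sin(4*z)/4


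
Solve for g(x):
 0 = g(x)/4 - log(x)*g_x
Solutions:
 g(x) = C1*exp(li(x)/4)


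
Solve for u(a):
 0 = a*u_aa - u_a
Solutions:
 u(a) = C1 + C2*a^2


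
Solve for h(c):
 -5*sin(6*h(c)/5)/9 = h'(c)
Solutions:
 5*c/9 + 5*log(cos(6*h(c)/5) - 1)/12 - 5*log(cos(6*h(c)/5) + 1)/12 = C1


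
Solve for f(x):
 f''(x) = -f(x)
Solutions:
 f(x) = C1*sin(x) + C2*cos(x)


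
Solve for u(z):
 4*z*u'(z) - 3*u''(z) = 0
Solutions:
 u(z) = C1 + C2*erfi(sqrt(6)*z/3)


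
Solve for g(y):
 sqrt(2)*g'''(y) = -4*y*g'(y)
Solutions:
 g(y) = C1 + Integral(C2*airyai(-sqrt(2)*y) + C3*airybi(-sqrt(2)*y), y)


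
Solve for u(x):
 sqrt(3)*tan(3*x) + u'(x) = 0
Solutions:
 u(x) = C1 + sqrt(3)*log(cos(3*x))/3


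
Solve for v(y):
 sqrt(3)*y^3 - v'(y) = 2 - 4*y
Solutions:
 v(y) = C1 + sqrt(3)*y^4/4 + 2*y^2 - 2*y


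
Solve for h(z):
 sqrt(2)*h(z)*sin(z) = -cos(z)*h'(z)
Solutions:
 h(z) = C1*cos(z)^(sqrt(2))


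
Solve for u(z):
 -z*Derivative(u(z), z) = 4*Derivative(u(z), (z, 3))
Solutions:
 u(z) = C1 + Integral(C2*airyai(-2^(1/3)*z/2) + C3*airybi(-2^(1/3)*z/2), z)


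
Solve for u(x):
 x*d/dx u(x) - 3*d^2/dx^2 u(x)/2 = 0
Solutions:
 u(x) = C1 + C2*erfi(sqrt(3)*x/3)


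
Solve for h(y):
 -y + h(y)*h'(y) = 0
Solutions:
 h(y) = -sqrt(C1 + y^2)
 h(y) = sqrt(C1 + y^2)


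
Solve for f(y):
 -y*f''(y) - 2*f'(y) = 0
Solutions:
 f(y) = C1 + C2/y


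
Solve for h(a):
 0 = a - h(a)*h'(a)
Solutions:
 h(a) = -sqrt(C1 + a^2)
 h(a) = sqrt(C1 + a^2)


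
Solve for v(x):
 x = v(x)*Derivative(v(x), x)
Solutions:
 v(x) = -sqrt(C1 + x^2)
 v(x) = sqrt(C1 + x^2)


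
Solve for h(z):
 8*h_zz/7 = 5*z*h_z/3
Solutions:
 h(z) = C1 + C2*erfi(sqrt(105)*z/12)


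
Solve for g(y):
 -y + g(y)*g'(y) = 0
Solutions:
 g(y) = -sqrt(C1 + y^2)
 g(y) = sqrt(C1 + y^2)


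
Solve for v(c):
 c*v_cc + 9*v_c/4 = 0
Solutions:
 v(c) = C1 + C2/c^(5/4)


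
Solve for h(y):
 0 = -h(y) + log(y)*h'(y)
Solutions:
 h(y) = C1*exp(li(y))


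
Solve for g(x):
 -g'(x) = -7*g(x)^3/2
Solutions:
 g(x) = -sqrt(-1/(C1 + 7*x))
 g(x) = sqrt(-1/(C1 + 7*x))


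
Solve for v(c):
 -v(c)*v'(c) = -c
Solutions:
 v(c) = -sqrt(C1 + c^2)
 v(c) = sqrt(C1 + c^2)


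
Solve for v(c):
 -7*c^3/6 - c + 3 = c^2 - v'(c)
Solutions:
 v(c) = C1 + 7*c^4/24 + c^3/3 + c^2/2 - 3*c


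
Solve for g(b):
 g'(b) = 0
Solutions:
 g(b) = C1


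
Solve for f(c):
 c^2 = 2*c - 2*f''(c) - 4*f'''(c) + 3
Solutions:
 f(c) = C1 + C2*c + C3*exp(-c/2) - c^4/24 + c^3/2 - 9*c^2/4


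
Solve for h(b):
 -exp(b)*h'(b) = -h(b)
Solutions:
 h(b) = C1*exp(-exp(-b))


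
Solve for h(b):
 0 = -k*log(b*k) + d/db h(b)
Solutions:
 h(b) = C1 + b*k*log(b*k) - b*k


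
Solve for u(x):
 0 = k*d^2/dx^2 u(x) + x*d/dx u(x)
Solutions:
 u(x) = C1 + C2*sqrt(k)*erf(sqrt(2)*x*sqrt(1/k)/2)


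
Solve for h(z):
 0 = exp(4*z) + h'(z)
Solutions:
 h(z) = C1 - exp(4*z)/4


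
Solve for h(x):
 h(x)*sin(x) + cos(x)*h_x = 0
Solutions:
 h(x) = C1*cos(x)


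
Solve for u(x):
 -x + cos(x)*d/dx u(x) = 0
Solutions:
 u(x) = C1 + Integral(x/cos(x), x)


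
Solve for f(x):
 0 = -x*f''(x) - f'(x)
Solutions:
 f(x) = C1 + C2*log(x)


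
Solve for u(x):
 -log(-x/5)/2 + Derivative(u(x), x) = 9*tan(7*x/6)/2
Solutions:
 u(x) = C1 + x*log(-x)/2 - x*log(5)/2 - x/2 - 27*log(cos(7*x/6))/7


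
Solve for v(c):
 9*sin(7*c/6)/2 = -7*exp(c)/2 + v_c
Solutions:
 v(c) = C1 + 7*exp(c)/2 - 27*cos(7*c/6)/7


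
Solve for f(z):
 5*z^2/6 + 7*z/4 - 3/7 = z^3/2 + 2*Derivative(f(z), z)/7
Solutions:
 f(z) = C1 - 7*z^4/16 + 35*z^3/36 + 49*z^2/16 - 3*z/2


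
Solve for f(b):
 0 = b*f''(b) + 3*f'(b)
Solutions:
 f(b) = C1 + C2/b^2


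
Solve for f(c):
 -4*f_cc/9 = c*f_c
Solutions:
 f(c) = C1 + C2*erf(3*sqrt(2)*c/4)


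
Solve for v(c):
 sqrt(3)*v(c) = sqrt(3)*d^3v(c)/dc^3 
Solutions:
 v(c) = C3*exp(c) + (C1*sin(sqrt(3)*c/2) + C2*cos(sqrt(3)*c/2))*exp(-c/2)


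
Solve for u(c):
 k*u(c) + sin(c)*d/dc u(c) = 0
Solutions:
 u(c) = C1*exp(k*(-log(cos(c) - 1) + log(cos(c) + 1))/2)


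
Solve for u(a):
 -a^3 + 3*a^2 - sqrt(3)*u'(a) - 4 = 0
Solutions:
 u(a) = C1 - sqrt(3)*a^4/12 + sqrt(3)*a^3/3 - 4*sqrt(3)*a/3


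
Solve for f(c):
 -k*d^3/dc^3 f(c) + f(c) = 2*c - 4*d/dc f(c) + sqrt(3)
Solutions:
 f(c) = C1*exp(2^(1/3)*c*(6^(1/3)*(sqrt(3)*sqrt((27 - 256/k)/k^2) - 9/k)^(1/3)/12 - 2^(1/3)*3^(5/6)*I*(sqrt(3)*sqrt((27 - 256/k)/k^2) - 9/k)^(1/3)/12 - 8/(k*(-3^(1/3) + 3^(5/6)*I)*(sqrt(3)*sqrt((27 - 256/k)/k^2) - 9/k)^(1/3)))) + C2*exp(2^(1/3)*c*(6^(1/3)*(sqrt(3)*sqrt((27 - 256/k)/k^2) - 9/k)^(1/3)/12 + 2^(1/3)*3^(5/6)*I*(sqrt(3)*sqrt((27 - 256/k)/k^2) - 9/k)^(1/3)/12 + 8/(k*(3^(1/3) + 3^(5/6)*I)*(sqrt(3)*sqrt((27 - 256/k)/k^2) - 9/k)^(1/3)))) + C3*exp(-6^(1/3)*c*(2^(1/3)*(sqrt(3)*sqrt((27 - 256/k)/k^2) - 9/k)^(1/3) + 8*3^(1/3)/(k*(sqrt(3)*sqrt((27 - 256/k)/k^2) - 9/k)^(1/3)))/6) + 2*c - 8 + sqrt(3)


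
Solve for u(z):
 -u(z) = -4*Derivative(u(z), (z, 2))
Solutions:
 u(z) = C1*exp(-z/2) + C2*exp(z/2)


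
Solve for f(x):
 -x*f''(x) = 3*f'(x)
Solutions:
 f(x) = C1 + C2/x^2


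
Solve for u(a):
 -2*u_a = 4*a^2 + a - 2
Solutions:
 u(a) = C1 - 2*a^3/3 - a^2/4 + a


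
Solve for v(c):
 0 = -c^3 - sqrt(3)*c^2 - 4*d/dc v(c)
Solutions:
 v(c) = C1 - c^4/16 - sqrt(3)*c^3/12


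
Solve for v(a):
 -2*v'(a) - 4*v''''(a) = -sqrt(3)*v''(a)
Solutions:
 v(a) = C1 + C2*exp(a*(3^(5/6)/(sqrt(36 - sqrt(3)) + 6)^(1/3) + 3^(2/3)*(sqrt(36 - sqrt(3)) + 6)^(1/3))/12)*sin(a*(-3^(1/6)*(sqrt(36 - sqrt(3)) + 6)^(1/3) + 3^(1/3)/(sqrt(36 - sqrt(3)) + 6)^(1/3))/4) + C3*exp(a*(3^(5/6)/(sqrt(36 - sqrt(3)) + 6)^(1/3) + 3^(2/3)*(sqrt(36 - sqrt(3)) + 6)^(1/3))/12)*cos(a*(-3^(1/6)*(sqrt(36 - sqrt(3)) + 6)^(1/3) + 3^(1/3)/(sqrt(36 - sqrt(3)) + 6)^(1/3))/4) + C4*exp(-a*(3^(5/6)/(sqrt(36 - sqrt(3)) + 6)^(1/3) + 3^(2/3)*(sqrt(36 - sqrt(3)) + 6)^(1/3))/6)


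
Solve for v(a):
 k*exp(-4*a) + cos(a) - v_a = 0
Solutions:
 v(a) = C1 - k*exp(-4*a)/4 + sin(a)


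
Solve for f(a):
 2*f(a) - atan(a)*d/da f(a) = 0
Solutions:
 f(a) = C1*exp(2*Integral(1/atan(a), a))


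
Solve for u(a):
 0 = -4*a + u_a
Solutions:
 u(a) = C1 + 2*a^2
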